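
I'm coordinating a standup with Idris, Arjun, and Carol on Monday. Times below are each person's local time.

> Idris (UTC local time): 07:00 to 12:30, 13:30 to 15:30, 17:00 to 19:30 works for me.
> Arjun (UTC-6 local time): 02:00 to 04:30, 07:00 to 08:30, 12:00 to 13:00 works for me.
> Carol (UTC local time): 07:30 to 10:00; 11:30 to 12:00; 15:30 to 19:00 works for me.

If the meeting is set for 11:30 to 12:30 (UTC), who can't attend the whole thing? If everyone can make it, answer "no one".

Arjun, Carol

Idris in UTC: 07:00-12:30, 13:30-15:30, 17:00-19:30.
Arjun in UTC: 08:00-10:30, 13:00-14:30, 18:00-19:00 (add 6h to convert from UTC-6).
Carol in UTC: 07:30-10:00, 11:30-12:00, 15:30-19:00.
Idris: free for 11:30-12:30. Arjun: not fully free for 11:30-12:30. Carol: not fully free for 11:30-12:30.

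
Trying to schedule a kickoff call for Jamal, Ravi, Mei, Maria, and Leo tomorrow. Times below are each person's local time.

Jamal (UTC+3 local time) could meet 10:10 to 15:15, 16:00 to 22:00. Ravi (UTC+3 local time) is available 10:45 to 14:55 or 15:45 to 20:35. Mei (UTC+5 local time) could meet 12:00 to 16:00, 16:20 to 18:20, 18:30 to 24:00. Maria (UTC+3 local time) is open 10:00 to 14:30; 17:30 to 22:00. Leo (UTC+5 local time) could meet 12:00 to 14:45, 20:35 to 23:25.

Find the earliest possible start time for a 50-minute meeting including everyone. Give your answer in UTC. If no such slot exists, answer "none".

07:45

Jamal in UTC: 07:10-12:15, 13:00-19:00 (subtract 3h to convert from UTC+3).
Ravi in UTC: 07:45-11:55, 12:45-17:35 (subtract 3h to convert from UTC+3).
Mei in UTC: 07:00-11:00, 11:20-13:20, 13:30-19:00 (subtract 5h to convert from UTC+5).
Maria in UTC: 07:00-11:30, 14:30-19:00 (subtract 3h to convert from UTC+3).
Leo in UTC: 07:00-09:45, 15:35-18:25 (subtract 5h to convert from UTC+5).
Jamal ∩ Ravi: 07:45-11:55, 13:00-17:35.
Jamal ∩ Ravi ∩ Mei: 07:45-11:00, 11:20-11:55, 13:00-13:20, 13:30-17:35.
Jamal ∩ Ravi ∩ Mei ∩ Maria: 07:45-11:00, 11:20-11:30, 14:30-17:35.
Jamal ∩ Ravi ∩ Mei ∩ Maria ∩ Leo: 07:45-09:45, 15:35-17:35.
The first common window of at least 50 minutes is 07:45-09:45, so the earliest start is 07:45.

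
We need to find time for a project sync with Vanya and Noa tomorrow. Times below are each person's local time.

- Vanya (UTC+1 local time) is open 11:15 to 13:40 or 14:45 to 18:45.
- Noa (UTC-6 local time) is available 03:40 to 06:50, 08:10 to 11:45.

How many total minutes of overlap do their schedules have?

360

Vanya in UTC: 10:15-12:40, 13:45-17:45 (subtract 1h to convert from UTC+1).
Noa in UTC: 09:40-12:50, 14:10-17:45 (add 6h to convert from UTC-6).
Vanya ∩ Noa: 10:15-12:40, 14:10-17:45.
Summing the common windows: 145 + 215 = 360 minutes.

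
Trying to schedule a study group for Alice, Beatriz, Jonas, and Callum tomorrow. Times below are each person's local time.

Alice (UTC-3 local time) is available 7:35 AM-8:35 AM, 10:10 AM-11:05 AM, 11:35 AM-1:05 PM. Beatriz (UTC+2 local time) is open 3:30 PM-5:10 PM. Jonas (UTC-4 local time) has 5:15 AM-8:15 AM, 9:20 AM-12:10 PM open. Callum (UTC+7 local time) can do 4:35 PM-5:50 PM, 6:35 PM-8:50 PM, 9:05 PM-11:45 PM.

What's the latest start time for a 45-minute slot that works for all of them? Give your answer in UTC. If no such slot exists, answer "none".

Alice in UTC: 10:35-11:35, 13:10-14:05, 14:35-16:05 (add 3h to convert from UTC-3).
Beatriz in UTC: 13:30-15:10 (subtract 2h to convert from UTC+2).
Jonas in UTC: 09:15-12:15, 13:20-16:10 (add 4h to convert from UTC-4).
Callum in UTC: 09:35-10:50, 11:35-13:50, 14:05-16:45 (subtract 7h to convert from UTC+7).
Alice ∩ Beatriz: 13:30-14:05, 14:35-15:10.
Alice ∩ Beatriz ∩ Jonas: 13:30-14:05, 14:35-15:10.
Alice ∩ Beatriz ∩ Jonas ∩ Callum: 13:30-13:50, 14:35-15:10.
No common window is at least 45 minutes long.

none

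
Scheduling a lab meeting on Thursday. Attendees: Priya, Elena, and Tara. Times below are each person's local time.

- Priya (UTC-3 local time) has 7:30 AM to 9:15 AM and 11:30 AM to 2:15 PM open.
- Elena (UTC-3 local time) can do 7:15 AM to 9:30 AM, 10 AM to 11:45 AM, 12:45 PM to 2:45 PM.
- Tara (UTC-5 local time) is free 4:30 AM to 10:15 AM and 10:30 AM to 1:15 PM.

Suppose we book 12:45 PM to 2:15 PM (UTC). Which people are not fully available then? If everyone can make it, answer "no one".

Elena, Priya

Priya in UTC: 10:30-12:15, 14:30-17:15 (add 3h to convert from UTC-3).
Elena in UTC: 10:15-12:30, 13:00-14:45, 15:45-17:45 (add 3h to convert from UTC-3).
Tara in UTC: 09:30-15:15, 15:30-18:15 (add 5h to convert from UTC-5).
Priya: not fully free for 12:45-14:15. Elena: not fully free for 12:45-14:15. Tara: free for 12:45-14:15.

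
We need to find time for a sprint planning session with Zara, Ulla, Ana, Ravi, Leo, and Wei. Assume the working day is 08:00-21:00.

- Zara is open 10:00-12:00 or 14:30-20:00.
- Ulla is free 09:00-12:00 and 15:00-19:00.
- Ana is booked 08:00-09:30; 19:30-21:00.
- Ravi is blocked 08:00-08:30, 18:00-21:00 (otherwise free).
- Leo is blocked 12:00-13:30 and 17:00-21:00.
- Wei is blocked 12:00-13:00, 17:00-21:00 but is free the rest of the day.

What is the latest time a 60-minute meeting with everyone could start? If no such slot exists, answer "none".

Zara free: 10:00-12:00, 14:30-20:00.
Ulla free: 09:00-12:00, 15:00-19:00.
Ana free: 09:30-19:30 (invert busy blocks within the working day).
Ravi free: 08:30-18:00 (invert busy blocks within the working day).
Leo free: 08:00-12:00, 13:30-17:00 (invert busy blocks within the working day).
Wei free: 08:00-12:00, 13:00-17:00 (invert busy blocks within the working day).
Zara ∩ Ulla: 10:00-12:00, 15:00-19:00.
Zara ∩ Ulla ∩ Ana: 10:00-12:00, 15:00-19:00.
Zara ∩ Ulla ∩ Ana ∩ Ravi: 10:00-12:00, 15:00-18:00.
Zara ∩ Ulla ∩ Ana ∩ Ravi ∩ Leo: 10:00-12:00, 15:00-17:00.
Zara ∩ Ulla ∩ Ana ∩ Ravi ∩ Leo ∩ Wei: 10:00-12:00, 15:00-17:00.
So the common availability across everyone is 10:00-12:00, 15:00-17:00.
The last common window of at least 60 minutes is 15:00-17:00; a 60-minute meeting can start as late as 16:00 and still end by 17:00.

16:00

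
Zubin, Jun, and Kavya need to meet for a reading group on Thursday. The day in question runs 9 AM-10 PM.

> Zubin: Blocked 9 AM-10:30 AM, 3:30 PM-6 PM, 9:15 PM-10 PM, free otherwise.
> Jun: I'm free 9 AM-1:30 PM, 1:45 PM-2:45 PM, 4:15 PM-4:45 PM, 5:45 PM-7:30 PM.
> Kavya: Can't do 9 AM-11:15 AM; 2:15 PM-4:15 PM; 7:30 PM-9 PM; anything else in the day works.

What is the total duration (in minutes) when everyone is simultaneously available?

255

Zubin free: 10:30-15:30, 18:00-21:15 (invert busy blocks within the working day).
Jun free: 09:00-13:30, 13:45-14:45, 16:15-16:45, 17:45-19:30.
Kavya free: 11:15-14:15, 16:15-19:30, 21:00-22:00 (invert busy blocks within the working day).
Zubin ∩ Jun: 10:30-13:30, 13:45-14:45, 18:00-19:30.
Zubin ∩ Jun ∩ Kavya: 11:15-13:30, 13:45-14:15, 18:00-19:30.
Summing the common windows: 135 + 30 + 90 = 255 minutes.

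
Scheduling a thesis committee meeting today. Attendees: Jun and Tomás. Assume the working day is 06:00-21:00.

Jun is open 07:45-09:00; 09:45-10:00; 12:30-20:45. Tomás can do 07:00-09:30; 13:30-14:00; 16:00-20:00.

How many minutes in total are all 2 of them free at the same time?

Jun ∩ Tomás: 07:45-09:00, 13:30-14:00, 16:00-20:00.
Summing the common windows: 75 + 30 + 240 = 345 minutes.

345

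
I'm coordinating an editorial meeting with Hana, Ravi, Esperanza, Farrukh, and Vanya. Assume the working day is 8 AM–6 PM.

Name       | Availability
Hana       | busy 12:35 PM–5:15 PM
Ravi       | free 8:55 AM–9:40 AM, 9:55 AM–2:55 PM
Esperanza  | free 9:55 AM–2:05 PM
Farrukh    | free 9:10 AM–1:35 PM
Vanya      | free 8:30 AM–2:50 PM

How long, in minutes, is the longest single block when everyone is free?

Hana free: 08:00-12:35, 17:15-18:00 (invert busy blocks within the working day).
Ravi free: 08:55-09:40, 09:55-14:55.
Esperanza free: 09:55-14:05.
Farrukh free: 09:10-13:35.
Vanya free: 08:30-14:50.
Hana ∩ Ravi: 08:55-09:40, 09:55-12:35.
Hana ∩ Ravi ∩ Esperanza: 09:55-12:35.
Hana ∩ Ravi ∩ Esperanza ∩ Farrukh: 09:55-12:35.
Hana ∩ Ravi ∩ Esperanza ∩ Farrukh ∩ Vanya: 09:55-12:35.
So the common availability across everyone is 09:55-12:35.
The longest is 09:55-12:35 at 160 minutes.

160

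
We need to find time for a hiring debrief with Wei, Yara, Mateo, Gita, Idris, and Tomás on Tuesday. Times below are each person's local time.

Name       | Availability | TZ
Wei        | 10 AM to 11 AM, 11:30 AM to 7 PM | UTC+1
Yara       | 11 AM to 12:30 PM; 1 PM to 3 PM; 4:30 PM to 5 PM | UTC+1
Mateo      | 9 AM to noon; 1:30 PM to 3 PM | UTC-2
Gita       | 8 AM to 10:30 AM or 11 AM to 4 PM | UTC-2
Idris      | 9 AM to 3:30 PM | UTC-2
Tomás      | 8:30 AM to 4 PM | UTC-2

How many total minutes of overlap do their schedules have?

Wei in UTC: 09:00-10:00, 10:30-18:00 (subtract 1h to convert from UTC+1).
Yara in UTC: 10:00-11:30, 12:00-14:00, 15:30-16:00 (subtract 1h to convert from UTC+1).
Mateo in UTC: 11:00-14:00, 15:30-17:00 (add 2h to convert from UTC-2).
Gita in UTC: 10:00-12:30, 13:00-18:00 (add 2h to convert from UTC-2).
Idris in UTC: 11:00-17:30 (add 2h to convert from UTC-2).
Tomás in UTC: 10:30-18:00 (add 2h to convert from UTC-2).
Wei ∩ Yara: 10:30-11:30, 12:00-14:00, 15:30-16:00.
Wei ∩ Yara ∩ Mateo: 11:00-11:30, 12:00-14:00, 15:30-16:00.
Wei ∩ Yara ∩ Mateo ∩ Gita: 11:00-11:30, 12:00-12:30, 13:00-14:00, 15:30-16:00.
Wei ∩ Yara ∩ Mateo ∩ Gita ∩ Idris: 11:00-11:30, 12:00-12:30, 13:00-14:00, 15:30-16:00.
Wei ∩ Yara ∩ Mateo ∩ Gita ∩ Idris ∩ Tomás: 11:00-11:30, 12:00-12:30, 13:00-14:00, 15:30-16:00.
So the common availability across everyone is 11:00-11:30, 12:00-12:30, 13:00-14:00, 15:30-16:00.
Summing the common windows: 30 + 30 + 60 + 30 = 150 minutes.

150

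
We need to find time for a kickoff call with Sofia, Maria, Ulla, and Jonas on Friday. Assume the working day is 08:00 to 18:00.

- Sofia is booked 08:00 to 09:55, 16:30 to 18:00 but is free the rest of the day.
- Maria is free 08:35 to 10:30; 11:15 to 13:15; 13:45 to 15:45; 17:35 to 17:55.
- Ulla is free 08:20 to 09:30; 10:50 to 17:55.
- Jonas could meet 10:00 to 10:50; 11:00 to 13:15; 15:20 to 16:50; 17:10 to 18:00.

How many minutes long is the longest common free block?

Sofia free: 09:55-16:30 (invert busy blocks within the working day).
Maria free: 08:35-10:30, 11:15-13:15, 13:45-15:45, 17:35-17:55.
Ulla free: 08:20-09:30, 10:50-17:55.
Jonas free: 10:00-10:50, 11:00-13:15, 15:20-16:50, 17:10-18:00.
Sofia ∩ Maria: 09:55-10:30, 11:15-13:15, 13:45-15:45.
Sofia ∩ Maria ∩ Ulla: 11:15-13:15, 13:45-15:45.
Sofia ∩ Maria ∩ Ulla ∩ Jonas: 11:15-13:15, 15:20-15:45.
The longest is 11:15-13:15 at 120 minutes.

120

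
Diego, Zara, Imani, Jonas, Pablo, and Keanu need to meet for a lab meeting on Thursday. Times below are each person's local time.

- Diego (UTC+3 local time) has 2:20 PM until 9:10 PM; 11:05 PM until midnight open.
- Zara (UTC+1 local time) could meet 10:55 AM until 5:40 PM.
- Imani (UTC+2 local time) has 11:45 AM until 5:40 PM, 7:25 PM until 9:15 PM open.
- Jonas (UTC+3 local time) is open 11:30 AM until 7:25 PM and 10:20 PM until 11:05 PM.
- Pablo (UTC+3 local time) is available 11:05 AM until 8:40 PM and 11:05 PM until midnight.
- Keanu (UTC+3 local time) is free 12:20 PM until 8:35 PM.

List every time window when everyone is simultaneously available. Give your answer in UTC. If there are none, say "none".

Diego in UTC: 11:20-18:10, 20:05-21:00 (subtract 3h to convert from UTC+3).
Zara in UTC: 09:55-16:40 (subtract 1h to convert from UTC+1).
Imani in UTC: 09:45-15:40, 17:25-19:15 (subtract 2h to convert from UTC+2).
Jonas in UTC: 08:30-16:25, 19:20-20:05 (subtract 3h to convert from UTC+3).
Pablo in UTC: 08:05-17:40, 20:05-21:00 (subtract 3h to convert from UTC+3).
Keanu in UTC: 09:20-17:35 (subtract 3h to convert from UTC+3).
Diego ∩ Zara: 11:20-16:40.
Diego ∩ Zara ∩ Imani: 11:20-15:40.
Diego ∩ Zara ∩ Imani ∩ Jonas: 11:20-15:40.
Diego ∩ Zara ∩ Imani ∩ Jonas ∩ Pablo: 11:20-15:40.
Diego ∩ Zara ∩ Imani ∩ Jonas ∩ Pablo ∩ Keanu: 11:20-15:40.
So the common availability across everyone is 11:20-15:40.

11:20-15:40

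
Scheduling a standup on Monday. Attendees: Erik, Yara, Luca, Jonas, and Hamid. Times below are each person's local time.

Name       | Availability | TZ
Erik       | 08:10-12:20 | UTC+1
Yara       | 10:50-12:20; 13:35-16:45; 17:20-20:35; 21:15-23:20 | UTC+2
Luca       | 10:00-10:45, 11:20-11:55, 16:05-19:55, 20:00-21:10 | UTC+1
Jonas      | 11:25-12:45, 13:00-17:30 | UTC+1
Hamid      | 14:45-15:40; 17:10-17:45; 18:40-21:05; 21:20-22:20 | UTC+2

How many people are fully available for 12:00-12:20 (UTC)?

2

Erik in UTC: 07:10-11:20 (subtract 1h to convert from UTC+1).
Yara in UTC: 08:50-10:20, 11:35-14:45, 15:20-18:35, 19:15-21:20 (subtract 2h to convert from UTC+2).
Luca in UTC: 09:00-09:45, 10:20-10:55, 15:05-18:55, 19:00-20:10 (subtract 1h to convert from UTC+1).
Jonas in UTC: 10:25-11:45, 12:00-16:30 (subtract 1h to convert from UTC+1).
Hamid in UTC: 12:45-13:40, 15:10-15:45, 16:40-19:05, 19:20-20:20 (subtract 2h to convert from UTC+2).
Yara and Jonas can make the full 12:00-12:20 slot — that's 2.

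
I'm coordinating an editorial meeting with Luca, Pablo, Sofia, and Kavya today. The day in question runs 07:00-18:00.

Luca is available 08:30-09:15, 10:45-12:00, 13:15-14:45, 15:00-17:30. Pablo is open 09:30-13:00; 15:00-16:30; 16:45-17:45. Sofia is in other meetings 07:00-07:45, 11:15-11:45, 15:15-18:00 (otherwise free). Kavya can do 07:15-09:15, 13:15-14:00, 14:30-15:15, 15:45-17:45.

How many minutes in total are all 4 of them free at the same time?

15

Luca free: 08:30-09:15, 10:45-12:00, 13:15-14:45, 15:00-17:30.
Pablo free: 09:30-13:00, 15:00-16:30, 16:45-17:45.
Sofia free: 07:45-11:15, 11:45-15:15 (invert busy blocks within the working day).
Kavya free: 07:15-09:15, 13:15-14:00, 14:30-15:15, 15:45-17:45.
Luca ∩ Pablo: 10:45-12:00, 15:00-16:30, 16:45-17:30.
Luca ∩ Pablo ∩ Sofia: 10:45-11:15, 11:45-12:00, 15:00-15:15.
Luca ∩ Pablo ∩ Sofia ∩ Kavya: 15:00-15:15.
Those are the intersection windows.
That's a single block of 15 minutes.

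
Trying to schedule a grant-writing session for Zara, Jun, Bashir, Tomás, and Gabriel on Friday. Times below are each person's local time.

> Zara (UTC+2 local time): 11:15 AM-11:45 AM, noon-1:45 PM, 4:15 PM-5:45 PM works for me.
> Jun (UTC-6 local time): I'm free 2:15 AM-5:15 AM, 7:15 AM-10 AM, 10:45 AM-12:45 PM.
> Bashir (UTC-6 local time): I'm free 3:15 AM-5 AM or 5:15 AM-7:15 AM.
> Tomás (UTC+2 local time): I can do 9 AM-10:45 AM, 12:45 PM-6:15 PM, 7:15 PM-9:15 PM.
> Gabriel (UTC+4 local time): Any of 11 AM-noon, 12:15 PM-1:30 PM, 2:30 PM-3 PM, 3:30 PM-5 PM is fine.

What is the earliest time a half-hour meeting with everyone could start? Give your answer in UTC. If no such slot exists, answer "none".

none

Zara in UTC: 09:15-09:45, 10:00-11:45, 14:15-15:45 (subtract 2h to convert from UTC+2).
Jun in UTC: 08:15-11:15, 13:15-16:00, 16:45-18:45 (add 6h to convert from UTC-6).
Bashir in UTC: 09:15-11:00, 11:15-13:15 (add 6h to convert from UTC-6).
Tomás in UTC: 07:00-08:45, 10:45-16:15, 17:15-19:15 (subtract 2h to convert from UTC+2).
Gabriel in UTC: 07:00-08:00, 08:15-09:30, 10:30-11:00, 11:30-13:00 (subtract 4h to convert from UTC+4).
Zara ∩ Jun: 09:15-09:45, 10:00-11:15, 14:15-15:45.
Zara ∩ Jun ∩ Bashir: 09:15-09:45, 10:00-11:00.
Zara ∩ Jun ∩ Bashir ∩ Tomás: 10:45-11:00.
Zara ∩ Jun ∩ Bashir ∩ Tomás ∩ Gabriel: 10:45-11:00.
So the common availability across everyone is 10:45-11:00.
No common window is at least 30 minutes long.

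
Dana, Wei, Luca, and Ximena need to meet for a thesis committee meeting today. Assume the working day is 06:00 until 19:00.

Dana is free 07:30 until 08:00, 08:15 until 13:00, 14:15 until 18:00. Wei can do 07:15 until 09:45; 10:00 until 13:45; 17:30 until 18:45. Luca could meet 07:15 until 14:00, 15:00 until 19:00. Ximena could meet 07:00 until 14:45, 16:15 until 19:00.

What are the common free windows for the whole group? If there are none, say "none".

Dana ∩ Wei: 07:30-08:00, 08:15-09:45, 10:00-13:00, 17:30-18:00.
Dana ∩ Wei ∩ Luca: 07:30-08:00, 08:15-09:45, 10:00-13:00, 17:30-18:00.
Dana ∩ Wei ∩ Luca ∩ Ximena: 07:30-08:00, 08:15-09:45, 10:00-13:00, 17:30-18:00.

07:30-08:00, 08:15-09:45, 10:00-13:00, 17:30-18:00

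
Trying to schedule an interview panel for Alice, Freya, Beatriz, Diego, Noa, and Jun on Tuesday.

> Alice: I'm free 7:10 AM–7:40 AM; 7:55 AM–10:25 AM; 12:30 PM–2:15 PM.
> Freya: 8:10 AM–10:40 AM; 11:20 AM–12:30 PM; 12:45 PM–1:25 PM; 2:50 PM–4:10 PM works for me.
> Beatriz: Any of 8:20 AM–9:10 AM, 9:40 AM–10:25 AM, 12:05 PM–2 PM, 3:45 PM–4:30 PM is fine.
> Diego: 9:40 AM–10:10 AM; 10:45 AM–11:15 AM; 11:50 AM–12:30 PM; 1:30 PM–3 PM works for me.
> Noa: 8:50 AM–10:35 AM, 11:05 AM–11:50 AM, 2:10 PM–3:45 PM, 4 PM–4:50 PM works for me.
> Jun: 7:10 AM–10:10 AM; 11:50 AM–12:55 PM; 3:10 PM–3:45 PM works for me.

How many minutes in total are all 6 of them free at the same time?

Alice ∩ Freya: 08:10-10:25, 12:45-13:25.
Alice ∩ Freya ∩ Beatriz: 08:20-09:10, 09:40-10:25, 12:45-13:25.
Alice ∩ Freya ∩ Beatriz ∩ Diego: 09:40-10:10.
Alice ∩ Freya ∩ Beatriz ∩ Diego ∩ Noa: 09:40-10:10.
Alice ∩ Freya ∩ Beatriz ∩ Diego ∩ Noa ∩ Jun: 09:40-10:10.
That's a single block of 30 minutes.

30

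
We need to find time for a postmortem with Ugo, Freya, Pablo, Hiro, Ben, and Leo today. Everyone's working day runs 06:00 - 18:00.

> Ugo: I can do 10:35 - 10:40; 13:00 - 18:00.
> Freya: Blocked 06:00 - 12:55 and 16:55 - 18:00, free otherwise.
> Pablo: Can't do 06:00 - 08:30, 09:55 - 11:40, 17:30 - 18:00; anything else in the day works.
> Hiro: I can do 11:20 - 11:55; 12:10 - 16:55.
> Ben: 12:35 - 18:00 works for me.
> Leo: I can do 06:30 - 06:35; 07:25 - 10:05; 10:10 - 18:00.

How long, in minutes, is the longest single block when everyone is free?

235

Ugo free: 10:35-10:40, 13:00-18:00.
Freya free: 12:55-16:55 (invert busy blocks within the working day).
Pablo free: 08:30-09:55, 11:40-17:30 (invert busy blocks within the working day).
Hiro free: 11:20-11:55, 12:10-16:55.
Ben free: 12:35-18:00.
Leo free: 06:30-06:35, 07:25-10:05, 10:10-18:00.
Ugo ∩ Freya: 13:00-16:55.
Ugo ∩ Freya ∩ Pablo: 13:00-16:55.
Ugo ∩ Freya ∩ Pablo ∩ Hiro: 13:00-16:55.
Ugo ∩ Freya ∩ Pablo ∩ Hiro ∩ Ben: 13:00-16:55.
Ugo ∩ Freya ∩ Pablo ∩ Hiro ∩ Ben ∩ Leo: 13:00-16:55.
So the common availability across everyone is 13:00-16:55.
The longest is 13:00-16:55 at 235 minutes.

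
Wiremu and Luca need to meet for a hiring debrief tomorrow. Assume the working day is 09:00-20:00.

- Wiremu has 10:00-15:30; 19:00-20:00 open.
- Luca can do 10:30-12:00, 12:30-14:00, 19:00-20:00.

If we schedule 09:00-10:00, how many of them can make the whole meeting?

nobody can make the full 09:00-10:00 slot — that's 0.

0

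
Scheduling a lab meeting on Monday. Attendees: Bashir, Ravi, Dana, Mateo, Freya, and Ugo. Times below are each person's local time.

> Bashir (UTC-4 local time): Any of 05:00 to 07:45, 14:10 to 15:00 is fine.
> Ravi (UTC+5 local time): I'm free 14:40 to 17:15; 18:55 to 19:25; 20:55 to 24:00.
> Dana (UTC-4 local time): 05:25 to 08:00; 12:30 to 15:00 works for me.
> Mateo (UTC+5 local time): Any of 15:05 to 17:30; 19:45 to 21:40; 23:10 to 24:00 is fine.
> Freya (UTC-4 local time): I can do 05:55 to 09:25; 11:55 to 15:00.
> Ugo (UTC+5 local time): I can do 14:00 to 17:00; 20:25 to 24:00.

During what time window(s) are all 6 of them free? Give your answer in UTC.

Bashir in UTC: 09:00-11:45, 18:10-19:00 (add 4h to convert from UTC-4).
Ravi in UTC: 09:40-12:15, 13:55-14:25, 15:55-19:00 (subtract 5h to convert from UTC+5).
Dana in UTC: 09:25-12:00, 16:30-19:00 (add 4h to convert from UTC-4).
Mateo in UTC: 10:05-12:30, 14:45-16:40, 18:10-19:00 (subtract 5h to convert from UTC+5).
Freya in UTC: 09:55-13:25, 15:55-19:00 (add 4h to convert from UTC-4).
Ugo in UTC: 09:00-12:00, 15:25-19:00 (subtract 5h to convert from UTC+5).
Bashir ∩ Ravi: 09:40-11:45, 18:10-19:00.
Bashir ∩ Ravi ∩ Dana: 09:40-11:45, 18:10-19:00.
Bashir ∩ Ravi ∩ Dana ∩ Mateo: 10:05-11:45, 18:10-19:00.
Bashir ∩ Ravi ∩ Dana ∩ Mateo ∩ Freya: 10:05-11:45, 18:10-19:00.
Bashir ∩ Ravi ∩ Dana ∩ Mateo ∩ Freya ∩ Ugo: 10:05-11:45, 18:10-19:00.

10:05-11:45, 18:10-19:00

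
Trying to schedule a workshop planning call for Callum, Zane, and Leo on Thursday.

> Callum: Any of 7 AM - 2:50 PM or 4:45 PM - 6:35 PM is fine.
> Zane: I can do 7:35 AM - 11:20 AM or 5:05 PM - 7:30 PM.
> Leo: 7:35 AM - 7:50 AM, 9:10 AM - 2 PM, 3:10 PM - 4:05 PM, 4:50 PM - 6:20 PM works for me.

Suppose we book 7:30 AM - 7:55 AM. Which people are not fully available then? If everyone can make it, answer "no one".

Callum: free for 07:30-07:55. Zane: not fully free for 07:30-07:55. Leo: not fully free for 07:30-07:55.

Leo, Zane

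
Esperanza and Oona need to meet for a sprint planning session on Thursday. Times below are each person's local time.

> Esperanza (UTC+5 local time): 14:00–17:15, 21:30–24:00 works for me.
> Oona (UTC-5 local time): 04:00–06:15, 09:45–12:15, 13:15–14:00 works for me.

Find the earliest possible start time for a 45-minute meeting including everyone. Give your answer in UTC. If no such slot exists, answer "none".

09:00

Esperanza in UTC: 09:00-12:15, 16:30-19:00 (subtract 5h to convert from UTC+5).
Oona in UTC: 09:00-11:15, 14:45-17:15, 18:15-19:00 (add 5h to convert from UTC-5).
Esperanza ∩ Oona: 09:00-11:15, 16:30-17:15, 18:15-19:00.
The first common window of at least 45 minutes is 09:00-11:15, so the earliest start is 09:00.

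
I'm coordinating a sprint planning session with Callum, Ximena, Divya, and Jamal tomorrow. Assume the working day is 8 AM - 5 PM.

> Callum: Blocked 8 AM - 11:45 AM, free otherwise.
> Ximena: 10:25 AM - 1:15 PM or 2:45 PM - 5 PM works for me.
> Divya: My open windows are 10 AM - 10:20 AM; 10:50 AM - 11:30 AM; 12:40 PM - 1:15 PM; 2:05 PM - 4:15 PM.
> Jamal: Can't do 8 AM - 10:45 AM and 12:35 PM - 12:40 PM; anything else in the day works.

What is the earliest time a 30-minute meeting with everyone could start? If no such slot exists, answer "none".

Callum free: 11:45-17:00 (invert busy blocks within the working day).
Ximena free: 10:25-13:15, 14:45-17:00.
Divya free: 10:00-10:20, 10:50-11:30, 12:40-13:15, 14:05-16:15.
Jamal free: 10:45-12:35, 12:40-17:00 (invert busy blocks within the working day).
Callum ∩ Ximena: 11:45-13:15, 14:45-17:00.
Callum ∩ Ximena ∩ Divya: 12:40-13:15, 14:45-16:15.
Callum ∩ Ximena ∩ Divya ∩ Jamal: 12:40-13:15, 14:45-16:15.
So the common availability across everyone is 12:40-13:15, 14:45-16:15.
The first common window of at least 30 minutes is 12:40-13:15, so the earliest start is 12:40.

12:40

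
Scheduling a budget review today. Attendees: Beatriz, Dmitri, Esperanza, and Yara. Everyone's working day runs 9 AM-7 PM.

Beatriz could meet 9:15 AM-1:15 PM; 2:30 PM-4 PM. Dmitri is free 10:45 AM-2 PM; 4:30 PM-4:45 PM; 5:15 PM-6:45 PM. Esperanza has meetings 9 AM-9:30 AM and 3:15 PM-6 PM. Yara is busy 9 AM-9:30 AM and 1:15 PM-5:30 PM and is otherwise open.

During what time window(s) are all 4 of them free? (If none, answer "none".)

10:45-13:15

Beatriz free: 09:15-13:15, 14:30-16:00.
Dmitri free: 10:45-14:00, 16:30-16:45, 17:15-18:45.
Esperanza free: 09:30-15:15, 18:00-19:00 (invert busy blocks within the working day).
Yara free: 09:30-13:15, 17:30-19:00 (invert busy blocks within the working day).
Beatriz ∩ Dmitri: 10:45-13:15.
Beatriz ∩ Dmitri ∩ Esperanza: 10:45-13:15.
Beatriz ∩ Dmitri ∩ Esperanza ∩ Yara: 10:45-13:15.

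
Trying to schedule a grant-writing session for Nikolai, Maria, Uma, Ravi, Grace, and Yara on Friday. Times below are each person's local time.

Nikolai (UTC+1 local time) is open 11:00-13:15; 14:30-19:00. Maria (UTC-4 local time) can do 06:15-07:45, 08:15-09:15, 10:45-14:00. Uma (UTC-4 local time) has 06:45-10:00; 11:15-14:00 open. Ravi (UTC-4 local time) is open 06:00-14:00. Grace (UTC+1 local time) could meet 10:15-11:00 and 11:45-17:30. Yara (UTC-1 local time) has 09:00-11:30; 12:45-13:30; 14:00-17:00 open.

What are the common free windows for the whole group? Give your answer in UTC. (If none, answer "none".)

Nikolai in UTC: 10:00-12:15, 13:30-18:00 (subtract 1h to convert from UTC+1).
Maria in UTC: 10:15-11:45, 12:15-13:15, 14:45-18:00 (add 4h to convert from UTC-4).
Uma in UTC: 10:45-14:00, 15:15-18:00 (add 4h to convert from UTC-4).
Ravi in UTC: 10:00-18:00 (add 4h to convert from UTC-4).
Grace in UTC: 09:15-10:00, 10:45-16:30 (subtract 1h to convert from UTC+1).
Yara in UTC: 10:00-12:30, 13:45-14:30, 15:00-18:00 (add 1h to convert from UTC-1).
Nikolai ∩ Maria: 10:15-11:45, 14:45-18:00.
Nikolai ∩ Maria ∩ Uma: 10:45-11:45, 15:15-18:00.
Nikolai ∩ Maria ∩ Uma ∩ Ravi: 10:45-11:45, 15:15-18:00.
Nikolai ∩ Maria ∩ Uma ∩ Ravi ∩ Grace: 10:45-11:45, 15:15-16:30.
Nikolai ∩ Maria ∩ Uma ∩ Ravi ∩ Grace ∩ Yara: 10:45-11:45, 15:15-16:30.

10:45-11:45, 15:15-16:30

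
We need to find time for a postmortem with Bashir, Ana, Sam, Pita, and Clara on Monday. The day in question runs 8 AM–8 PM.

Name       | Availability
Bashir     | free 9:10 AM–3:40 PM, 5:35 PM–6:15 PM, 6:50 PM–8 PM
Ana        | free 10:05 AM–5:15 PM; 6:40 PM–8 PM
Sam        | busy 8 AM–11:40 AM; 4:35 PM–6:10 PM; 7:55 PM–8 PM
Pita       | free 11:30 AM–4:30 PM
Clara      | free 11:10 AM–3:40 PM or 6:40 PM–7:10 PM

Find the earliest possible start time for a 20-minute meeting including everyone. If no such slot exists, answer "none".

Bashir free: 09:10-15:40, 17:35-18:15, 18:50-20:00.
Ana free: 10:05-17:15, 18:40-20:00.
Sam free: 11:40-16:35, 18:10-19:55 (invert busy blocks within the working day).
Pita free: 11:30-16:30.
Clara free: 11:10-15:40, 18:40-19:10.
Bashir ∩ Ana: 10:05-15:40, 18:50-20:00.
Bashir ∩ Ana ∩ Sam: 11:40-15:40, 18:50-19:55.
Bashir ∩ Ana ∩ Sam ∩ Pita: 11:40-15:40.
Bashir ∩ Ana ∩ Sam ∩ Pita ∩ Clara: 11:40-15:40.
Those are the intersection windows.
The first common window of at least 20 minutes is 11:40-15:40, so the earliest start is 11:40.

11:40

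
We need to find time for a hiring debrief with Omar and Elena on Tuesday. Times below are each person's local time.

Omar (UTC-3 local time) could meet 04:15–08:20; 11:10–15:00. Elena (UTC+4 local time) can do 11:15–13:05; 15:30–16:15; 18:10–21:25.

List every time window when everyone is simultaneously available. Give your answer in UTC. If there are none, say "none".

07:15-09:05, 14:10-17:25

Omar in UTC: 07:15-11:20, 14:10-18:00 (add 3h to convert from UTC-3).
Elena in UTC: 07:15-09:05, 11:30-12:15, 14:10-17:25 (subtract 4h to convert from UTC+4).
Omar ∩ Elena: 07:15-09:05, 14:10-17:25.
So the common availability across everyone is 07:15-09:05, 14:10-17:25.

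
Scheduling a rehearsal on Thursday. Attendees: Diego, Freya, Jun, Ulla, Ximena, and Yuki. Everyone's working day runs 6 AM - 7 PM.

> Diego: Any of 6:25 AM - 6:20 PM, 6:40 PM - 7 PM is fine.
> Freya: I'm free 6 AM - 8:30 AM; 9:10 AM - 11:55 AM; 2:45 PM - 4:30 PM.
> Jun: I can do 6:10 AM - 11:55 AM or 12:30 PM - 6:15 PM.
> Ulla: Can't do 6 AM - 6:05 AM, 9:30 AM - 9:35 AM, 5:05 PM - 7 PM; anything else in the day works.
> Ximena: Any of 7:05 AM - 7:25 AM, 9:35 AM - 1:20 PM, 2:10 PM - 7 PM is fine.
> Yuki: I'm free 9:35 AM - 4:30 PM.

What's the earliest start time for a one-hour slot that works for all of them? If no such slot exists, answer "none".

09:35

Diego free: 06:25-18:20, 18:40-19:00.
Freya free: 06:00-08:30, 09:10-11:55, 14:45-16:30.
Jun free: 06:10-11:55, 12:30-18:15.
Ulla free: 06:05-09:30, 09:35-17:05 (invert busy blocks within the working day).
Ximena free: 07:05-07:25, 09:35-13:20, 14:10-19:00.
Yuki free: 09:35-16:30.
Diego ∩ Freya: 06:25-08:30, 09:10-11:55, 14:45-16:30.
Diego ∩ Freya ∩ Jun: 06:25-08:30, 09:10-11:55, 14:45-16:30.
Diego ∩ Freya ∩ Jun ∩ Ulla: 06:25-08:30, 09:10-09:30, 09:35-11:55, 14:45-16:30.
Diego ∩ Freya ∩ Jun ∩ Ulla ∩ Ximena: 07:05-07:25, 09:35-11:55, 14:45-16:30.
Diego ∩ Freya ∩ Jun ∩ Ulla ∩ Ximena ∩ Yuki: 09:35-11:55, 14:45-16:30.
Those are the intersection windows.
The first common window of at least 60 minutes is 09:35-11:55, so the earliest start is 09:35.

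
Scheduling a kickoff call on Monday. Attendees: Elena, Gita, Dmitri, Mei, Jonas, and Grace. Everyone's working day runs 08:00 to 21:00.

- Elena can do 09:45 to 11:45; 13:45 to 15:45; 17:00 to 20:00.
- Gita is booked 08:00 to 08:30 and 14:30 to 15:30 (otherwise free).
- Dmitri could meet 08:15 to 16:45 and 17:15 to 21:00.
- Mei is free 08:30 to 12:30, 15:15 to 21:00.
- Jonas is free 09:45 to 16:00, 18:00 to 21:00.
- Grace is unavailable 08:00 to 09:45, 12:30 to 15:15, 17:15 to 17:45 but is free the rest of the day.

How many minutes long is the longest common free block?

Elena free: 09:45-11:45, 13:45-15:45, 17:00-20:00.
Gita free: 08:30-14:30, 15:30-21:00 (invert busy blocks within the working day).
Dmitri free: 08:15-16:45, 17:15-21:00.
Mei free: 08:30-12:30, 15:15-21:00.
Jonas free: 09:45-16:00, 18:00-21:00.
Grace free: 09:45-12:30, 15:15-17:15, 17:45-21:00 (invert busy blocks within the working day).
Elena ∩ Gita: 09:45-11:45, 13:45-14:30, 15:30-15:45, 17:00-20:00.
Elena ∩ Gita ∩ Dmitri: 09:45-11:45, 13:45-14:30, 15:30-15:45, 17:15-20:00.
Elena ∩ Gita ∩ Dmitri ∩ Mei: 09:45-11:45, 15:30-15:45, 17:15-20:00.
Elena ∩ Gita ∩ Dmitri ∩ Mei ∩ Jonas: 09:45-11:45, 15:30-15:45, 18:00-20:00.
Elena ∩ Gita ∩ Dmitri ∩ Mei ∩ Jonas ∩ Grace: 09:45-11:45, 15:30-15:45, 18:00-20:00.
So the common availability across everyone is 09:45-11:45, 15:30-15:45, 18:00-20:00.
The longest is 09:45-11:45 at 120 minutes.

120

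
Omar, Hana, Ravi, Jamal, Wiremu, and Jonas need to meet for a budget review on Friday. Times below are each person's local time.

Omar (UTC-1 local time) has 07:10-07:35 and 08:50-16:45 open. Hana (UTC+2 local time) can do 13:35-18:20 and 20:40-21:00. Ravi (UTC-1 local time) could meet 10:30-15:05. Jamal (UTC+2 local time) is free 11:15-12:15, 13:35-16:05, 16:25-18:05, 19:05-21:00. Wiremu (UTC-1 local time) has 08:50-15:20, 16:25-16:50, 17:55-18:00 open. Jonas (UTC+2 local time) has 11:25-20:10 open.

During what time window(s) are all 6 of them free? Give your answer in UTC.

Omar in UTC: 08:10-08:35, 09:50-17:45 (add 1h to convert from UTC-1).
Hana in UTC: 11:35-16:20, 18:40-19:00 (subtract 2h to convert from UTC+2).
Ravi in UTC: 11:30-16:05 (add 1h to convert from UTC-1).
Jamal in UTC: 09:15-10:15, 11:35-14:05, 14:25-16:05, 17:05-19:00 (subtract 2h to convert from UTC+2).
Wiremu in UTC: 09:50-16:20, 17:25-17:50, 18:55-19:00 (add 1h to convert from UTC-1).
Jonas in UTC: 09:25-18:10 (subtract 2h to convert from UTC+2).
Omar ∩ Hana: 11:35-16:20.
Omar ∩ Hana ∩ Ravi: 11:35-16:05.
Omar ∩ Hana ∩ Ravi ∩ Jamal: 11:35-14:05, 14:25-16:05.
Omar ∩ Hana ∩ Ravi ∩ Jamal ∩ Wiremu: 11:35-14:05, 14:25-16:05.
Omar ∩ Hana ∩ Ravi ∩ Jamal ∩ Wiremu ∩ Jonas: 11:35-14:05, 14:25-16:05.
So the common availability across everyone is 11:35-14:05, 14:25-16:05.

11:35-14:05, 14:25-16:05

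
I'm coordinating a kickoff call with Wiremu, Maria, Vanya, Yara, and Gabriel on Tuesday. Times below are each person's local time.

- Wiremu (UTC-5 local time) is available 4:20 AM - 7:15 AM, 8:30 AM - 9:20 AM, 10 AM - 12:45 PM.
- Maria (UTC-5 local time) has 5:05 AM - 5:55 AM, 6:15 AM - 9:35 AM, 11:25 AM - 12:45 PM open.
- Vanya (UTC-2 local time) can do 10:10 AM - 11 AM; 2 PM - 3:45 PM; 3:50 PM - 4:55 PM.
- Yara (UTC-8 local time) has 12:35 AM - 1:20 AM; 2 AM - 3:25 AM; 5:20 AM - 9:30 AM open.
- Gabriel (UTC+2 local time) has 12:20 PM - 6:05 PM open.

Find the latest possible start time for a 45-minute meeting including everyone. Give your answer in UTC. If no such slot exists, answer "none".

none

Wiremu in UTC: 09:20-12:15, 13:30-14:20, 15:00-17:45 (add 5h to convert from UTC-5).
Maria in UTC: 10:05-10:55, 11:15-14:35, 16:25-17:45 (add 5h to convert from UTC-5).
Vanya in UTC: 12:10-13:00, 16:00-17:45, 17:50-18:55 (add 2h to convert from UTC-2).
Yara in UTC: 08:35-09:20, 10:00-11:25, 13:20-17:30 (add 8h to convert from UTC-8).
Gabriel in UTC: 10:20-16:05 (subtract 2h to convert from UTC+2).
Wiremu ∩ Maria: 10:05-10:55, 11:15-12:15, 13:30-14:20, 16:25-17:45.
Wiremu ∩ Maria ∩ Vanya: 12:10-12:15, 16:25-17:45.
Wiremu ∩ Maria ∩ Vanya ∩ Yara: 16:25-17:30.
Wiremu ∩ Maria ∩ Vanya ∩ Yara ∩ Gabriel: ∅.
There is no time when everyone is free.
No common window is at least 45 minutes long.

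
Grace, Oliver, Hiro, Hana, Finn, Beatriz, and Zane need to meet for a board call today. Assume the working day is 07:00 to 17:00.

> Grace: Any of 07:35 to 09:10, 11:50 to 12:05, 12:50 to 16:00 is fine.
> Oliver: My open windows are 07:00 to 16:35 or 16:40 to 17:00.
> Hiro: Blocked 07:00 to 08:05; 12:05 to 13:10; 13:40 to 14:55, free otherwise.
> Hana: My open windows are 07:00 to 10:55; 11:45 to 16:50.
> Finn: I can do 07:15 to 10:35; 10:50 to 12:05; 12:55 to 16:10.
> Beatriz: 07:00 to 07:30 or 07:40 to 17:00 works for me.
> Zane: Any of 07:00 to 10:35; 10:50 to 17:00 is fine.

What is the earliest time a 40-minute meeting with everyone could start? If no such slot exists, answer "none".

08:05

Grace free: 07:35-09:10, 11:50-12:05, 12:50-16:00.
Oliver free: 07:00-16:35, 16:40-17:00.
Hiro free: 08:05-12:05, 13:10-13:40, 14:55-17:00 (invert busy blocks within the working day).
Hana free: 07:00-10:55, 11:45-16:50.
Finn free: 07:15-10:35, 10:50-12:05, 12:55-16:10.
Beatriz free: 07:00-07:30, 07:40-17:00.
Zane free: 07:00-10:35, 10:50-17:00.
Grace ∩ Oliver: 07:35-09:10, 11:50-12:05, 12:50-16:00.
Grace ∩ Oliver ∩ Hiro: 08:05-09:10, 11:50-12:05, 13:10-13:40, 14:55-16:00.
Grace ∩ Oliver ∩ Hiro ∩ Hana: 08:05-09:10, 11:50-12:05, 13:10-13:40, 14:55-16:00.
Grace ∩ Oliver ∩ Hiro ∩ Hana ∩ Finn: 08:05-09:10, 11:50-12:05, 13:10-13:40, 14:55-16:00.
Grace ∩ Oliver ∩ Hiro ∩ Hana ∩ Finn ∩ Beatriz: 08:05-09:10, 11:50-12:05, 13:10-13:40, 14:55-16:00.
Grace ∩ Oliver ∩ Hiro ∩ Hana ∩ Finn ∩ Beatriz ∩ Zane: 08:05-09:10, 11:50-12:05, 13:10-13:40, 14:55-16:00.
Those are the intersection windows.
The first common window of at least 40 minutes is 08:05-09:10, so the earliest start is 08:05.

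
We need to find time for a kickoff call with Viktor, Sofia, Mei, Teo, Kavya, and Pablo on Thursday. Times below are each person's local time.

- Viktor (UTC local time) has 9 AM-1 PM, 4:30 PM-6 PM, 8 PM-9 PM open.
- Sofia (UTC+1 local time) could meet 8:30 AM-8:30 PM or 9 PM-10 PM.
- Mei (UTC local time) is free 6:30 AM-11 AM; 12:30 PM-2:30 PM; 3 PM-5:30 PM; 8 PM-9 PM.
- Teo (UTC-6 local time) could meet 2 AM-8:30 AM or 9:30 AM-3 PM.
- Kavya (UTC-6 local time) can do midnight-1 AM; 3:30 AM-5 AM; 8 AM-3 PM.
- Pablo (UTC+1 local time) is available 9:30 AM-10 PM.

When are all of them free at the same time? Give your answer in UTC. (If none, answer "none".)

Viktor in UTC: 09:00-13:00, 16:30-18:00, 20:00-21:00.
Sofia in UTC: 07:30-19:30, 20:00-21:00 (subtract 1h to convert from UTC+1).
Mei in UTC: 06:30-11:00, 12:30-14:30, 15:00-17:30, 20:00-21:00.
Teo in UTC: 08:00-14:30, 15:30-21:00 (add 6h to convert from UTC-6).
Kavya in UTC: 06:00-07:00, 09:30-11:00, 14:00-21:00 (add 6h to convert from UTC-6).
Pablo in UTC: 08:30-21:00 (subtract 1h to convert from UTC+1).
Viktor ∩ Sofia: 09:00-13:00, 16:30-18:00, 20:00-21:00.
Viktor ∩ Sofia ∩ Mei: 09:00-11:00, 12:30-13:00, 16:30-17:30, 20:00-21:00.
Viktor ∩ Sofia ∩ Mei ∩ Teo: 09:00-11:00, 12:30-13:00, 16:30-17:30, 20:00-21:00.
Viktor ∩ Sofia ∩ Mei ∩ Teo ∩ Kavya: 09:30-11:00, 16:30-17:30, 20:00-21:00.
Viktor ∩ Sofia ∩ Mei ∩ Teo ∩ Kavya ∩ Pablo: 09:30-11:00, 16:30-17:30, 20:00-21:00.

09:30-11:00, 16:30-17:30, 20:00-21:00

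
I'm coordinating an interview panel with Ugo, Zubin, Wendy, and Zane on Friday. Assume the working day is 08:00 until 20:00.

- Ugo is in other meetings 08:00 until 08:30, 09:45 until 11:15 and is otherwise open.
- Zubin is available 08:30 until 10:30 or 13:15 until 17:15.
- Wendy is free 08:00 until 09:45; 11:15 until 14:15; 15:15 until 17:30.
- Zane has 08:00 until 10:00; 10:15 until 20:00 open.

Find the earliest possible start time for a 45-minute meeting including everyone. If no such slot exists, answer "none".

08:30

Ugo free: 08:30-09:45, 11:15-20:00 (invert busy blocks within the working day).
Zubin free: 08:30-10:30, 13:15-17:15.
Wendy free: 08:00-09:45, 11:15-14:15, 15:15-17:30.
Zane free: 08:00-10:00, 10:15-20:00.
Ugo ∩ Zubin: 08:30-09:45, 13:15-17:15.
Ugo ∩ Zubin ∩ Wendy: 08:30-09:45, 13:15-14:15, 15:15-17:15.
Ugo ∩ Zubin ∩ Wendy ∩ Zane: 08:30-09:45, 13:15-14:15, 15:15-17:15.
So the common availability across everyone is 08:30-09:45, 13:15-14:15, 15:15-17:15.
The first common window of at least 45 minutes is 08:30-09:45, so the earliest start is 08:30.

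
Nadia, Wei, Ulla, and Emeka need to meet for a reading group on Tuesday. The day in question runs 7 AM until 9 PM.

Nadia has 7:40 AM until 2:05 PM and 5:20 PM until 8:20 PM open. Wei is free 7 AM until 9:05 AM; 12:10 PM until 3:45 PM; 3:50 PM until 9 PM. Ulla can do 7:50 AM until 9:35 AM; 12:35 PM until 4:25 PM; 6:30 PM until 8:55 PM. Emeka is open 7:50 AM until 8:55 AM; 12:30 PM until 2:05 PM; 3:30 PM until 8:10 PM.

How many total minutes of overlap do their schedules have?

Nadia ∩ Wei: 07:40-09:05, 12:10-14:05, 17:20-20:20.
Nadia ∩ Wei ∩ Ulla: 07:50-09:05, 12:35-14:05, 18:30-20:20.
Nadia ∩ Wei ∩ Ulla ∩ Emeka: 07:50-08:55, 12:35-14:05, 18:30-20:10.
So the common availability across everyone is 07:50-08:55, 12:35-14:05, 18:30-20:10.
Summing the common windows: 65 + 90 + 100 = 255 minutes.

255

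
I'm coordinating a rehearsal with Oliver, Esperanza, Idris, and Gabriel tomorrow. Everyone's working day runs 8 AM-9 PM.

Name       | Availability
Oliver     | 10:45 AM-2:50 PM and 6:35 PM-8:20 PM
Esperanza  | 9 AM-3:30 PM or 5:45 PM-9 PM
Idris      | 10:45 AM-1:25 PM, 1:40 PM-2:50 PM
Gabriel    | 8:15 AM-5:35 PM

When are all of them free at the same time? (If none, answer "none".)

Oliver ∩ Esperanza: 10:45-14:50, 18:35-20:20.
Oliver ∩ Esperanza ∩ Idris: 10:45-13:25, 13:40-14:50.
Oliver ∩ Esperanza ∩ Idris ∩ Gabriel: 10:45-13:25, 13:40-14:50.

10:45-13:25, 13:40-14:50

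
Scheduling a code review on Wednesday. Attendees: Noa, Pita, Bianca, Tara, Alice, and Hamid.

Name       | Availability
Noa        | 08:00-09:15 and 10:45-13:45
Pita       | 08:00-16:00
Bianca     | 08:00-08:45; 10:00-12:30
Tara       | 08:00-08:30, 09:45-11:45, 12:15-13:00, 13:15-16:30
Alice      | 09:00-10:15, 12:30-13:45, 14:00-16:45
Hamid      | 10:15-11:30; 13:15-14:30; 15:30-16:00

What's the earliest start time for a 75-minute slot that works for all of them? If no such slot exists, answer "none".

Noa ∩ Pita: 08:00-09:15, 10:45-13:45.
Noa ∩ Pita ∩ Bianca: 08:00-08:45, 10:45-12:30.
Noa ∩ Pita ∩ Bianca ∩ Tara: 08:00-08:30, 10:45-11:45, 12:15-12:30.
Noa ∩ Pita ∩ Bianca ∩ Tara ∩ Alice: ∅.
Noa ∩ Pita ∩ Bianca ∩ Tara ∩ Alice ∩ Hamid: ∅.
There is no time when everyone is free.
No common window is at least 75 minutes long.

none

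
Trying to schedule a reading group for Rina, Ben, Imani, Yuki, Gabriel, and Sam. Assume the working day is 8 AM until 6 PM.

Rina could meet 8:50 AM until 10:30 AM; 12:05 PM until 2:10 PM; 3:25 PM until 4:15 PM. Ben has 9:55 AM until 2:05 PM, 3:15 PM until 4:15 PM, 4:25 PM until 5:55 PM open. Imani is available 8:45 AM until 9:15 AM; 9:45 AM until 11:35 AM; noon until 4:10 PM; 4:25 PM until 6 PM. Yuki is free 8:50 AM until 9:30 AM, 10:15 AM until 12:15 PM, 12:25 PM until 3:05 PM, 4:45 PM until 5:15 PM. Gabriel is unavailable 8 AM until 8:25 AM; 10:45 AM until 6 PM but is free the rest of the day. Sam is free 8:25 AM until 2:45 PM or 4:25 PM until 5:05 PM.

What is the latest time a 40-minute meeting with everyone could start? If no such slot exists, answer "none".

none

Rina free: 08:50-10:30, 12:05-14:10, 15:25-16:15.
Ben free: 09:55-14:05, 15:15-16:15, 16:25-17:55.
Imani free: 08:45-09:15, 09:45-11:35, 12:00-16:10, 16:25-18:00.
Yuki free: 08:50-09:30, 10:15-12:15, 12:25-15:05, 16:45-17:15.
Gabriel free: 08:25-10:45 (invert busy blocks within the working day).
Sam free: 08:25-14:45, 16:25-17:05.
Rina ∩ Ben: 09:55-10:30, 12:05-14:05, 15:25-16:15.
Rina ∩ Ben ∩ Imani: 09:55-10:30, 12:05-14:05, 15:25-16:10.
Rina ∩ Ben ∩ Imani ∩ Yuki: 10:15-10:30, 12:05-12:15, 12:25-14:05.
Rina ∩ Ben ∩ Imani ∩ Yuki ∩ Gabriel: 10:15-10:30.
Rina ∩ Ben ∩ Imani ∩ Yuki ∩ Gabriel ∩ Sam: 10:15-10:30.
No common window is at least 40 minutes long.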